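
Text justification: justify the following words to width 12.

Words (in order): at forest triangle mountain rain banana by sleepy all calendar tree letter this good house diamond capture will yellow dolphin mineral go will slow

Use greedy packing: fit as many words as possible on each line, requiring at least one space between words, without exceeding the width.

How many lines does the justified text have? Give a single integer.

Answer: 15

Derivation:
Line 1: ['at', 'forest'] (min_width=9, slack=3)
Line 2: ['triangle'] (min_width=8, slack=4)
Line 3: ['mountain'] (min_width=8, slack=4)
Line 4: ['rain', 'banana'] (min_width=11, slack=1)
Line 5: ['by', 'sleepy'] (min_width=9, slack=3)
Line 6: ['all', 'calendar'] (min_width=12, slack=0)
Line 7: ['tree', 'letter'] (min_width=11, slack=1)
Line 8: ['this', 'good'] (min_width=9, slack=3)
Line 9: ['house'] (min_width=5, slack=7)
Line 10: ['diamond'] (min_width=7, slack=5)
Line 11: ['capture', 'will'] (min_width=12, slack=0)
Line 12: ['yellow'] (min_width=6, slack=6)
Line 13: ['dolphin'] (min_width=7, slack=5)
Line 14: ['mineral', 'go'] (min_width=10, slack=2)
Line 15: ['will', 'slow'] (min_width=9, slack=3)
Total lines: 15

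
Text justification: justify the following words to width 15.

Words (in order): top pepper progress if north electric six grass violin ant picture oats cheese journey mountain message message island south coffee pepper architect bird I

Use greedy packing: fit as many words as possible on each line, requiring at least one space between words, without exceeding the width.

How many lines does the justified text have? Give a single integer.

Line 1: ['top', 'pepper'] (min_width=10, slack=5)
Line 2: ['progress', 'if'] (min_width=11, slack=4)
Line 3: ['north', 'electric'] (min_width=14, slack=1)
Line 4: ['six', 'grass'] (min_width=9, slack=6)
Line 5: ['violin', 'ant'] (min_width=10, slack=5)
Line 6: ['picture', 'oats'] (min_width=12, slack=3)
Line 7: ['cheese', 'journey'] (min_width=14, slack=1)
Line 8: ['mountain'] (min_width=8, slack=7)
Line 9: ['message', 'message'] (min_width=15, slack=0)
Line 10: ['island', 'south'] (min_width=12, slack=3)
Line 11: ['coffee', 'pepper'] (min_width=13, slack=2)
Line 12: ['architect', 'bird'] (min_width=14, slack=1)
Line 13: ['I'] (min_width=1, slack=14)
Total lines: 13

Answer: 13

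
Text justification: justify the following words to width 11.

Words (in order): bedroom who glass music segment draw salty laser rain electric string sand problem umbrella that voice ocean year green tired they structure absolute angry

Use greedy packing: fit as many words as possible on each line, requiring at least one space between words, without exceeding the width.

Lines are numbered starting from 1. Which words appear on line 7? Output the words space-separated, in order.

Line 1: ['bedroom', 'who'] (min_width=11, slack=0)
Line 2: ['glass', 'music'] (min_width=11, slack=0)
Line 3: ['segment'] (min_width=7, slack=4)
Line 4: ['draw', 'salty'] (min_width=10, slack=1)
Line 5: ['laser', 'rain'] (min_width=10, slack=1)
Line 6: ['electric'] (min_width=8, slack=3)
Line 7: ['string', 'sand'] (min_width=11, slack=0)
Line 8: ['problem'] (min_width=7, slack=4)
Line 9: ['umbrella'] (min_width=8, slack=3)
Line 10: ['that', 'voice'] (min_width=10, slack=1)
Line 11: ['ocean', 'year'] (min_width=10, slack=1)
Line 12: ['green', 'tired'] (min_width=11, slack=0)
Line 13: ['they'] (min_width=4, slack=7)
Line 14: ['structure'] (min_width=9, slack=2)
Line 15: ['absolute'] (min_width=8, slack=3)
Line 16: ['angry'] (min_width=5, slack=6)

Answer: string sand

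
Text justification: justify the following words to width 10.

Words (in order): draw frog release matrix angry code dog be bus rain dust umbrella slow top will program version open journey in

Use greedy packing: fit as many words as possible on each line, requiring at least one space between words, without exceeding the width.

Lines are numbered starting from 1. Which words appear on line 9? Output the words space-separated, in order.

Answer: will

Derivation:
Line 1: ['draw', 'frog'] (min_width=9, slack=1)
Line 2: ['release'] (min_width=7, slack=3)
Line 3: ['matrix'] (min_width=6, slack=4)
Line 4: ['angry', 'code'] (min_width=10, slack=0)
Line 5: ['dog', 'be', 'bus'] (min_width=10, slack=0)
Line 6: ['rain', 'dust'] (min_width=9, slack=1)
Line 7: ['umbrella'] (min_width=8, slack=2)
Line 8: ['slow', 'top'] (min_width=8, slack=2)
Line 9: ['will'] (min_width=4, slack=6)
Line 10: ['program'] (min_width=7, slack=3)
Line 11: ['version'] (min_width=7, slack=3)
Line 12: ['open'] (min_width=4, slack=6)
Line 13: ['journey', 'in'] (min_width=10, slack=0)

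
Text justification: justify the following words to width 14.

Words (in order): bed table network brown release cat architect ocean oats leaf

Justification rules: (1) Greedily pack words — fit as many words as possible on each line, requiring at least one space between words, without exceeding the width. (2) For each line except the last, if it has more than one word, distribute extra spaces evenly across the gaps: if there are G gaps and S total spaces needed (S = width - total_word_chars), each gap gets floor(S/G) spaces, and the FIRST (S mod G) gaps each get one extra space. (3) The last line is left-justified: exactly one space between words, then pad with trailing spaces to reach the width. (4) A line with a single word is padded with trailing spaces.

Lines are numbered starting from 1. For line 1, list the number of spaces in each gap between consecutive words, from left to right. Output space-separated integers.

Line 1: ['bed', 'table'] (min_width=9, slack=5)
Line 2: ['network', 'brown'] (min_width=13, slack=1)
Line 3: ['release', 'cat'] (min_width=11, slack=3)
Line 4: ['architect'] (min_width=9, slack=5)
Line 5: ['ocean', 'oats'] (min_width=10, slack=4)
Line 6: ['leaf'] (min_width=4, slack=10)

Answer: 6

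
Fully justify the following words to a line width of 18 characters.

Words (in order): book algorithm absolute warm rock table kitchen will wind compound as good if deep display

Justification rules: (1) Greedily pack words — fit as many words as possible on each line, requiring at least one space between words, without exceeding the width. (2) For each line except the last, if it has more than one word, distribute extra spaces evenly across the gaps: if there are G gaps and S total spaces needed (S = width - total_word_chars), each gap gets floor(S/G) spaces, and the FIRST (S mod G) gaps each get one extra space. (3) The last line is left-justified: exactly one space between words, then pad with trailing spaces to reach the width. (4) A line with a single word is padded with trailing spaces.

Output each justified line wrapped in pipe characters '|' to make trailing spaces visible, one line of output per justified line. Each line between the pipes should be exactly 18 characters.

Answer: |book     algorithm|
|absolute warm rock|
|table kitchen will|
|wind  compound  as|
|good    if    deep|
|display           |

Derivation:
Line 1: ['book', 'algorithm'] (min_width=14, slack=4)
Line 2: ['absolute', 'warm', 'rock'] (min_width=18, slack=0)
Line 3: ['table', 'kitchen', 'will'] (min_width=18, slack=0)
Line 4: ['wind', 'compound', 'as'] (min_width=16, slack=2)
Line 5: ['good', 'if', 'deep'] (min_width=12, slack=6)
Line 6: ['display'] (min_width=7, slack=11)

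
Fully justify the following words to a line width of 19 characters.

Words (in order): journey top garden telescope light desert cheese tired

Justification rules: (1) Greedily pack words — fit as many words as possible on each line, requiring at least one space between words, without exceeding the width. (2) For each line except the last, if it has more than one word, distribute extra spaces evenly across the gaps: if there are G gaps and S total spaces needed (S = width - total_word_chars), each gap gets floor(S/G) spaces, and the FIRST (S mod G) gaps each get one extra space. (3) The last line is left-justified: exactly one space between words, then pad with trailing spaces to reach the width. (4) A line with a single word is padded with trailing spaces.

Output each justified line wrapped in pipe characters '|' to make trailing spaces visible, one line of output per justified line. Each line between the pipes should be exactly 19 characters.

Answer: |journey  top garden|
|telescope     light|
|desert cheese tired|

Derivation:
Line 1: ['journey', 'top', 'garden'] (min_width=18, slack=1)
Line 2: ['telescope', 'light'] (min_width=15, slack=4)
Line 3: ['desert', 'cheese', 'tired'] (min_width=19, slack=0)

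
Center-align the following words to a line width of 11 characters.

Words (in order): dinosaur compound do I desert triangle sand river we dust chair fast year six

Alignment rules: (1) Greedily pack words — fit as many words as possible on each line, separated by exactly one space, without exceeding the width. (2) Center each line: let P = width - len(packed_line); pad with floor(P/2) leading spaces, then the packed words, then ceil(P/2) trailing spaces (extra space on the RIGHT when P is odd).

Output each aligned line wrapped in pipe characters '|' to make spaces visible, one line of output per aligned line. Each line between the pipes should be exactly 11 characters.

Line 1: ['dinosaur'] (min_width=8, slack=3)
Line 2: ['compound', 'do'] (min_width=11, slack=0)
Line 3: ['I', 'desert'] (min_width=8, slack=3)
Line 4: ['triangle'] (min_width=8, slack=3)
Line 5: ['sand', 'river'] (min_width=10, slack=1)
Line 6: ['we', 'dust'] (min_width=7, slack=4)
Line 7: ['chair', 'fast'] (min_width=10, slack=1)
Line 8: ['year', 'six'] (min_width=8, slack=3)

Answer: | dinosaur  |
|compound do|
| I desert  |
| triangle  |
|sand river |
|  we dust  |
|chair fast |
| year six  |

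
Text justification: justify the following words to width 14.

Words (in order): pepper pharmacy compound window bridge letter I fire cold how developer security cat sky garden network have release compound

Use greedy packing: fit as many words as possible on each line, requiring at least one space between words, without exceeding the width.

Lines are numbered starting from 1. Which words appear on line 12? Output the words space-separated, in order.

Line 1: ['pepper'] (min_width=6, slack=8)
Line 2: ['pharmacy'] (min_width=8, slack=6)
Line 3: ['compound'] (min_width=8, slack=6)
Line 4: ['window', 'bridge'] (min_width=13, slack=1)
Line 5: ['letter', 'I', 'fire'] (min_width=13, slack=1)
Line 6: ['cold', 'how'] (min_width=8, slack=6)
Line 7: ['developer'] (min_width=9, slack=5)
Line 8: ['security', 'cat'] (min_width=12, slack=2)
Line 9: ['sky', 'garden'] (min_width=10, slack=4)
Line 10: ['network', 'have'] (min_width=12, slack=2)
Line 11: ['release'] (min_width=7, slack=7)
Line 12: ['compound'] (min_width=8, slack=6)

Answer: compound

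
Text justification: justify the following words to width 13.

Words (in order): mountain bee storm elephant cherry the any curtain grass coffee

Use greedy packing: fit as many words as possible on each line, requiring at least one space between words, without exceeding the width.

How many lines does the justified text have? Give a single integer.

Line 1: ['mountain', 'bee'] (min_width=12, slack=1)
Line 2: ['storm'] (min_width=5, slack=8)
Line 3: ['elephant'] (min_width=8, slack=5)
Line 4: ['cherry', 'the'] (min_width=10, slack=3)
Line 5: ['any', 'curtain'] (min_width=11, slack=2)
Line 6: ['grass', 'coffee'] (min_width=12, slack=1)
Total lines: 6

Answer: 6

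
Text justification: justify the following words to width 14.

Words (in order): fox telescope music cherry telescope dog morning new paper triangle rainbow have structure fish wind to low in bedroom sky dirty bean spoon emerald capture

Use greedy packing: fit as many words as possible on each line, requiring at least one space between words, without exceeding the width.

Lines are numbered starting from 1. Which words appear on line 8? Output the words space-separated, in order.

Answer: wind to low in

Derivation:
Line 1: ['fox', 'telescope'] (min_width=13, slack=1)
Line 2: ['music', 'cherry'] (min_width=12, slack=2)
Line 3: ['telescope', 'dog'] (min_width=13, slack=1)
Line 4: ['morning', 'new'] (min_width=11, slack=3)
Line 5: ['paper', 'triangle'] (min_width=14, slack=0)
Line 6: ['rainbow', 'have'] (min_width=12, slack=2)
Line 7: ['structure', 'fish'] (min_width=14, slack=0)
Line 8: ['wind', 'to', 'low', 'in'] (min_width=14, slack=0)
Line 9: ['bedroom', 'sky'] (min_width=11, slack=3)
Line 10: ['dirty', 'bean'] (min_width=10, slack=4)
Line 11: ['spoon', 'emerald'] (min_width=13, slack=1)
Line 12: ['capture'] (min_width=7, slack=7)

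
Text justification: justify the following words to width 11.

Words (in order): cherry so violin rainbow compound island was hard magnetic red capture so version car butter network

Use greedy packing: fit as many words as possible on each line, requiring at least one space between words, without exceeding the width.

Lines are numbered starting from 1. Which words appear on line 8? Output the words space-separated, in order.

Answer: red capture

Derivation:
Line 1: ['cherry', 'so'] (min_width=9, slack=2)
Line 2: ['violin'] (min_width=6, slack=5)
Line 3: ['rainbow'] (min_width=7, slack=4)
Line 4: ['compound'] (min_width=8, slack=3)
Line 5: ['island', 'was'] (min_width=10, slack=1)
Line 6: ['hard'] (min_width=4, slack=7)
Line 7: ['magnetic'] (min_width=8, slack=3)
Line 8: ['red', 'capture'] (min_width=11, slack=0)
Line 9: ['so', 'version'] (min_width=10, slack=1)
Line 10: ['car', 'butter'] (min_width=10, slack=1)
Line 11: ['network'] (min_width=7, slack=4)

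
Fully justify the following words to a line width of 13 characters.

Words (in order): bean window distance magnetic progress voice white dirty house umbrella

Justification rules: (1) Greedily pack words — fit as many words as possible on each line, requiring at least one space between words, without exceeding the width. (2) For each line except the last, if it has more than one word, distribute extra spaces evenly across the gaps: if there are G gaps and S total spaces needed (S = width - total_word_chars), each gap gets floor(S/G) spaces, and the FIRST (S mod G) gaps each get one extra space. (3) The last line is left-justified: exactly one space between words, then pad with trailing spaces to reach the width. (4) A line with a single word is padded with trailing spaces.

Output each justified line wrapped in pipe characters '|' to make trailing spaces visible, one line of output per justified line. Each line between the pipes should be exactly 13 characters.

Line 1: ['bean', 'window'] (min_width=11, slack=2)
Line 2: ['distance'] (min_width=8, slack=5)
Line 3: ['magnetic'] (min_width=8, slack=5)
Line 4: ['progress'] (min_width=8, slack=5)
Line 5: ['voice', 'white'] (min_width=11, slack=2)
Line 6: ['dirty', 'house'] (min_width=11, slack=2)
Line 7: ['umbrella'] (min_width=8, slack=5)

Answer: |bean   window|
|distance     |
|magnetic     |
|progress     |
|voice   white|
|dirty   house|
|umbrella     |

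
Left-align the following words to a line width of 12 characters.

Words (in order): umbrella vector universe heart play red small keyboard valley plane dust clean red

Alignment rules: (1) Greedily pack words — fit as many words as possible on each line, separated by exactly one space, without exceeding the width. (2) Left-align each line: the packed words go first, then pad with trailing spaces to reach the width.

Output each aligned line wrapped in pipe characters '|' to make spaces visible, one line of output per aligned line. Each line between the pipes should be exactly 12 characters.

Line 1: ['umbrella'] (min_width=8, slack=4)
Line 2: ['vector'] (min_width=6, slack=6)
Line 3: ['universe'] (min_width=8, slack=4)
Line 4: ['heart', 'play'] (min_width=10, slack=2)
Line 5: ['red', 'small'] (min_width=9, slack=3)
Line 6: ['keyboard'] (min_width=8, slack=4)
Line 7: ['valley', 'plane'] (min_width=12, slack=0)
Line 8: ['dust', 'clean'] (min_width=10, slack=2)
Line 9: ['red'] (min_width=3, slack=9)

Answer: |umbrella    |
|vector      |
|universe    |
|heart play  |
|red small   |
|keyboard    |
|valley plane|
|dust clean  |
|red         |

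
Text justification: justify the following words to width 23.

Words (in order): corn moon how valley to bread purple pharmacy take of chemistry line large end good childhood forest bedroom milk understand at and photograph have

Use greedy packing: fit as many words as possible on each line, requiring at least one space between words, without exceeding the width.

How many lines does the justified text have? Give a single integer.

Line 1: ['corn', 'moon', 'how', 'valley', 'to'] (min_width=23, slack=0)
Line 2: ['bread', 'purple', 'pharmacy'] (min_width=21, slack=2)
Line 3: ['take', 'of', 'chemistry', 'line'] (min_width=22, slack=1)
Line 4: ['large', 'end', 'good'] (min_width=14, slack=9)
Line 5: ['childhood', 'forest'] (min_width=16, slack=7)
Line 6: ['bedroom', 'milk', 'understand'] (min_width=23, slack=0)
Line 7: ['at', 'and', 'photograph', 'have'] (min_width=22, slack=1)
Total lines: 7

Answer: 7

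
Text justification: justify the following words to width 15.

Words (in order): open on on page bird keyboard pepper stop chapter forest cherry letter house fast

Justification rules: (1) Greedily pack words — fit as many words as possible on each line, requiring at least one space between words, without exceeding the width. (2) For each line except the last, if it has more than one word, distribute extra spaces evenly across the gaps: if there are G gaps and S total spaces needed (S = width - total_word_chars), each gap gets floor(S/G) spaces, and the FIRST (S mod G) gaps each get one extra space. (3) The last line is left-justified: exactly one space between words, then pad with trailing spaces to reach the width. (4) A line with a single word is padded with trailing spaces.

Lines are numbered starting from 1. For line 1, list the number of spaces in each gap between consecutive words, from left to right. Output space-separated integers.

Line 1: ['open', 'on', 'on', 'page'] (min_width=15, slack=0)
Line 2: ['bird', 'keyboard'] (min_width=13, slack=2)
Line 3: ['pepper', 'stop'] (min_width=11, slack=4)
Line 4: ['chapter', 'forest'] (min_width=14, slack=1)
Line 5: ['cherry', 'letter'] (min_width=13, slack=2)
Line 6: ['house', 'fast'] (min_width=10, slack=5)

Answer: 1 1 1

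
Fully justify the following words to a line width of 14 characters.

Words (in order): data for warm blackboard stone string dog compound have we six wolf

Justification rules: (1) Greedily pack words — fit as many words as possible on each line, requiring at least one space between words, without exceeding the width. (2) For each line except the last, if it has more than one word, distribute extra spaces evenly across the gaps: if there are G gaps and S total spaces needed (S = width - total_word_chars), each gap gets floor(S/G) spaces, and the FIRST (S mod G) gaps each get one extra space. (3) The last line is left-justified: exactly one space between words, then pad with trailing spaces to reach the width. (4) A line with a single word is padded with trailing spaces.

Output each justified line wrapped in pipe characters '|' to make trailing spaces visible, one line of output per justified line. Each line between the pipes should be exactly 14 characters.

Line 1: ['data', 'for', 'warm'] (min_width=13, slack=1)
Line 2: ['blackboard'] (min_width=10, slack=4)
Line 3: ['stone', 'string'] (min_width=12, slack=2)
Line 4: ['dog', 'compound'] (min_width=12, slack=2)
Line 5: ['have', 'we', 'six'] (min_width=11, slack=3)
Line 6: ['wolf'] (min_width=4, slack=10)

Answer: |data  for warm|
|blackboard    |
|stone   string|
|dog   compound|
|have   we  six|
|wolf          |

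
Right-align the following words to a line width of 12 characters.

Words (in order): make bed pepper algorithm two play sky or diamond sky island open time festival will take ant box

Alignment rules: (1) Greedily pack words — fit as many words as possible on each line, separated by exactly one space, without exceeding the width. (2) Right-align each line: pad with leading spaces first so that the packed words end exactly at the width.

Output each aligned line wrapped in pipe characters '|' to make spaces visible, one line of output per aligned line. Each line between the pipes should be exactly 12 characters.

Answer: |    make bed|
|      pepper|
|   algorithm|
|two play sky|
|  or diamond|
|  sky island|
|   open time|
|    festival|
|   will take|
|     ant box|

Derivation:
Line 1: ['make', 'bed'] (min_width=8, slack=4)
Line 2: ['pepper'] (min_width=6, slack=6)
Line 3: ['algorithm'] (min_width=9, slack=3)
Line 4: ['two', 'play', 'sky'] (min_width=12, slack=0)
Line 5: ['or', 'diamond'] (min_width=10, slack=2)
Line 6: ['sky', 'island'] (min_width=10, slack=2)
Line 7: ['open', 'time'] (min_width=9, slack=3)
Line 8: ['festival'] (min_width=8, slack=4)
Line 9: ['will', 'take'] (min_width=9, slack=3)
Line 10: ['ant', 'box'] (min_width=7, slack=5)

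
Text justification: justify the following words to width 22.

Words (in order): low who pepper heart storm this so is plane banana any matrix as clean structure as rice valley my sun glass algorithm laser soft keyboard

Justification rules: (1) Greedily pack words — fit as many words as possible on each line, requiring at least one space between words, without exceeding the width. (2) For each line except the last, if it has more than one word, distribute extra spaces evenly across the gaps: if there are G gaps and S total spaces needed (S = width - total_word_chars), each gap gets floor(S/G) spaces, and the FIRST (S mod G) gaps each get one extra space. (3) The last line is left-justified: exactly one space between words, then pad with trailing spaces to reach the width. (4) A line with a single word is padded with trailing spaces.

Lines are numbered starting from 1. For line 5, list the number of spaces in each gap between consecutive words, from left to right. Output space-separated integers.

Answer: 3 2 2

Derivation:
Line 1: ['low', 'who', 'pepper', 'heart'] (min_width=20, slack=2)
Line 2: ['storm', 'this', 'so', 'is', 'plane'] (min_width=22, slack=0)
Line 3: ['banana', 'any', 'matrix', 'as'] (min_width=20, slack=2)
Line 4: ['clean', 'structure', 'as'] (min_width=18, slack=4)
Line 5: ['rice', 'valley', 'my', 'sun'] (min_width=18, slack=4)
Line 6: ['glass', 'algorithm', 'laser'] (min_width=21, slack=1)
Line 7: ['soft', 'keyboard'] (min_width=13, slack=9)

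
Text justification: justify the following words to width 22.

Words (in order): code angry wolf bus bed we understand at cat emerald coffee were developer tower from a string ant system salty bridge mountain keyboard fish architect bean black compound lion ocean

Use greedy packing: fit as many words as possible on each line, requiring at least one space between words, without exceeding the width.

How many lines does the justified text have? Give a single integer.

Line 1: ['code', 'angry', 'wolf', 'bus'] (min_width=19, slack=3)
Line 2: ['bed', 'we', 'understand', 'at'] (min_width=20, slack=2)
Line 3: ['cat', 'emerald', 'coffee'] (min_width=18, slack=4)
Line 4: ['were', 'developer', 'tower'] (min_width=20, slack=2)
Line 5: ['from', 'a', 'string', 'ant'] (min_width=17, slack=5)
Line 6: ['system', 'salty', 'bridge'] (min_width=19, slack=3)
Line 7: ['mountain', 'keyboard', 'fish'] (min_width=22, slack=0)
Line 8: ['architect', 'bean', 'black'] (min_width=20, slack=2)
Line 9: ['compound', 'lion', 'ocean'] (min_width=19, slack=3)
Total lines: 9

Answer: 9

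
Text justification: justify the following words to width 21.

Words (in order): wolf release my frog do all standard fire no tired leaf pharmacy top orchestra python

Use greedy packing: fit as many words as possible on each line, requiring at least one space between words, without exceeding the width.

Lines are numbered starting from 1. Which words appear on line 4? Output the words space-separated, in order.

Line 1: ['wolf', 'release', 'my', 'frog'] (min_width=20, slack=1)
Line 2: ['do', 'all', 'standard', 'fire'] (min_width=20, slack=1)
Line 3: ['no', 'tired', 'leaf'] (min_width=13, slack=8)
Line 4: ['pharmacy', 'top'] (min_width=12, slack=9)
Line 5: ['orchestra', 'python'] (min_width=16, slack=5)

Answer: pharmacy top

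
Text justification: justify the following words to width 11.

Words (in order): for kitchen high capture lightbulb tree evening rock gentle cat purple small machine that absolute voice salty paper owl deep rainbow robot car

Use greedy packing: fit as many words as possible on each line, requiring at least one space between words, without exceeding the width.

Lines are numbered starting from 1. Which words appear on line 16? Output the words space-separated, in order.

Line 1: ['for', 'kitchen'] (min_width=11, slack=0)
Line 2: ['high'] (min_width=4, slack=7)
Line 3: ['capture'] (min_width=7, slack=4)
Line 4: ['lightbulb'] (min_width=9, slack=2)
Line 5: ['tree'] (min_width=4, slack=7)
Line 6: ['evening'] (min_width=7, slack=4)
Line 7: ['rock', 'gentle'] (min_width=11, slack=0)
Line 8: ['cat', 'purple'] (min_width=10, slack=1)
Line 9: ['small'] (min_width=5, slack=6)
Line 10: ['machine'] (min_width=7, slack=4)
Line 11: ['that'] (min_width=4, slack=7)
Line 12: ['absolute'] (min_width=8, slack=3)
Line 13: ['voice', 'salty'] (min_width=11, slack=0)
Line 14: ['paper', 'owl'] (min_width=9, slack=2)
Line 15: ['deep'] (min_width=4, slack=7)
Line 16: ['rainbow'] (min_width=7, slack=4)
Line 17: ['robot', 'car'] (min_width=9, slack=2)

Answer: rainbow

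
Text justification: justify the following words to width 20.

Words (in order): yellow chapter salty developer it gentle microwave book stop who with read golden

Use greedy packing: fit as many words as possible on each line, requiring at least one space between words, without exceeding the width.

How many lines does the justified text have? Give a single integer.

Line 1: ['yellow', 'chapter', 'salty'] (min_width=20, slack=0)
Line 2: ['developer', 'it', 'gentle'] (min_width=19, slack=1)
Line 3: ['microwave', 'book', 'stop'] (min_width=19, slack=1)
Line 4: ['who', 'with', 'read', 'golden'] (min_width=20, slack=0)
Total lines: 4

Answer: 4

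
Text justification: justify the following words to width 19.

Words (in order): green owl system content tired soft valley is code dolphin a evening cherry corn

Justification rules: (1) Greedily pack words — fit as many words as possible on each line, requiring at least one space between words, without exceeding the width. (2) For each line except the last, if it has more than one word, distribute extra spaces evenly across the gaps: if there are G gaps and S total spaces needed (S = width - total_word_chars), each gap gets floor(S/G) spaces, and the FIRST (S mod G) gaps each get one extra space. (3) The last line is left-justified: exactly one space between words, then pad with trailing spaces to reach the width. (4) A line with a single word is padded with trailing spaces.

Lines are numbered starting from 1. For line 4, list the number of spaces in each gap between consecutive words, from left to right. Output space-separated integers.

Answer: 2 2

Derivation:
Line 1: ['green', 'owl', 'system'] (min_width=16, slack=3)
Line 2: ['content', 'tired', 'soft'] (min_width=18, slack=1)
Line 3: ['valley', 'is', 'code'] (min_width=14, slack=5)
Line 4: ['dolphin', 'a', 'evening'] (min_width=17, slack=2)
Line 5: ['cherry', 'corn'] (min_width=11, slack=8)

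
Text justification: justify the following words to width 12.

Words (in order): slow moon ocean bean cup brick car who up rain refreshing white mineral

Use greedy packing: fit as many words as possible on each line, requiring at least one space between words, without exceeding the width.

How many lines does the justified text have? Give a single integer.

Line 1: ['slow', 'moon'] (min_width=9, slack=3)
Line 2: ['ocean', 'bean'] (min_width=10, slack=2)
Line 3: ['cup', 'brick'] (min_width=9, slack=3)
Line 4: ['car', 'who', 'up'] (min_width=10, slack=2)
Line 5: ['rain'] (min_width=4, slack=8)
Line 6: ['refreshing'] (min_width=10, slack=2)
Line 7: ['white'] (min_width=5, slack=7)
Line 8: ['mineral'] (min_width=7, slack=5)
Total lines: 8

Answer: 8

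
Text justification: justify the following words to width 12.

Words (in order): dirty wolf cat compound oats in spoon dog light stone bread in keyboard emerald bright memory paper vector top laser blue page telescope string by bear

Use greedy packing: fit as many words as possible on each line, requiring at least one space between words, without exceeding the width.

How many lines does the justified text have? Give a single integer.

Line 1: ['dirty', 'wolf'] (min_width=10, slack=2)
Line 2: ['cat', 'compound'] (min_width=12, slack=0)
Line 3: ['oats', 'in'] (min_width=7, slack=5)
Line 4: ['spoon', 'dog'] (min_width=9, slack=3)
Line 5: ['light', 'stone'] (min_width=11, slack=1)
Line 6: ['bread', 'in'] (min_width=8, slack=4)
Line 7: ['keyboard'] (min_width=8, slack=4)
Line 8: ['emerald'] (min_width=7, slack=5)
Line 9: ['bright'] (min_width=6, slack=6)
Line 10: ['memory', 'paper'] (min_width=12, slack=0)
Line 11: ['vector', 'top'] (min_width=10, slack=2)
Line 12: ['laser', 'blue'] (min_width=10, slack=2)
Line 13: ['page'] (min_width=4, slack=8)
Line 14: ['telescope'] (min_width=9, slack=3)
Line 15: ['string', 'by'] (min_width=9, slack=3)
Line 16: ['bear'] (min_width=4, slack=8)
Total lines: 16

Answer: 16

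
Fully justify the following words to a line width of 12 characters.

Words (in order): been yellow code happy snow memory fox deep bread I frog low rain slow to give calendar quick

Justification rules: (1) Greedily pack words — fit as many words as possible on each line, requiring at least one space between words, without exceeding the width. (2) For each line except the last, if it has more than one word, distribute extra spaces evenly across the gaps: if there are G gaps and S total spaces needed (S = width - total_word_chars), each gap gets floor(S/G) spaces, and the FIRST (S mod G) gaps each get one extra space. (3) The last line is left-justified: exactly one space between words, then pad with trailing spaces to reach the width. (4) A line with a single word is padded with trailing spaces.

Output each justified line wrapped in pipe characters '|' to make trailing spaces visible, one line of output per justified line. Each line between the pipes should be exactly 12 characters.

Answer: |been  yellow|
|code   happy|
|snow  memory|
|fox     deep|
|bread I frog|
|low     rain|
|slow to give|
|calendar    |
|quick       |

Derivation:
Line 1: ['been', 'yellow'] (min_width=11, slack=1)
Line 2: ['code', 'happy'] (min_width=10, slack=2)
Line 3: ['snow', 'memory'] (min_width=11, slack=1)
Line 4: ['fox', 'deep'] (min_width=8, slack=4)
Line 5: ['bread', 'I', 'frog'] (min_width=12, slack=0)
Line 6: ['low', 'rain'] (min_width=8, slack=4)
Line 7: ['slow', 'to', 'give'] (min_width=12, slack=0)
Line 8: ['calendar'] (min_width=8, slack=4)
Line 9: ['quick'] (min_width=5, slack=7)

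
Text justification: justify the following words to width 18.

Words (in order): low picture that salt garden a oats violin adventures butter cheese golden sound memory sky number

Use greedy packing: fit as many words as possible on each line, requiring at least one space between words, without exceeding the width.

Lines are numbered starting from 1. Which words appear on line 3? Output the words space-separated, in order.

Line 1: ['low', 'picture', 'that'] (min_width=16, slack=2)
Line 2: ['salt', 'garden', 'a', 'oats'] (min_width=18, slack=0)
Line 3: ['violin', 'adventures'] (min_width=17, slack=1)
Line 4: ['butter', 'cheese'] (min_width=13, slack=5)
Line 5: ['golden', 'sound'] (min_width=12, slack=6)
Line 6: ['memory', 'sky', 'number'] (min_width=17, slack=1)

Answer: violin adventures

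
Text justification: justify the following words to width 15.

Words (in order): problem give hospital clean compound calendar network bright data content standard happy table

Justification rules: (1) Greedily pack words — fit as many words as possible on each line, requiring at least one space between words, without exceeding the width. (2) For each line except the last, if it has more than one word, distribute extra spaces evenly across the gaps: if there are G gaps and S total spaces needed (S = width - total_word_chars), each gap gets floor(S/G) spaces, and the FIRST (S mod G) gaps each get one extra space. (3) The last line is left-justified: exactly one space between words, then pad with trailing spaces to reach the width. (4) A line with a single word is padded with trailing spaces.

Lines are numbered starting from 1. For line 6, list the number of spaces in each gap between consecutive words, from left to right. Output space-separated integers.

Answer: 4

Derivation:
Line 1: ['problem', 'give'] (min_width=12, slack=3)
Line 2: ['hospital', 'clean'] (min_width=14, slack=1)
Line 3: ['compound'] (min_width=8, slack=7)
Line 4: ['calendar'] (min_width=8, slack=7)
Line 5: ['network', 'bright'] (min_width=14, slack=1)
Line 6: ['data', 'content'] (min_width=12, slack=3)
Line 7: ['standard', 'happy'] (min_width=14, slack=1)
Line 8: ['table'] (min_width=5, slack=10)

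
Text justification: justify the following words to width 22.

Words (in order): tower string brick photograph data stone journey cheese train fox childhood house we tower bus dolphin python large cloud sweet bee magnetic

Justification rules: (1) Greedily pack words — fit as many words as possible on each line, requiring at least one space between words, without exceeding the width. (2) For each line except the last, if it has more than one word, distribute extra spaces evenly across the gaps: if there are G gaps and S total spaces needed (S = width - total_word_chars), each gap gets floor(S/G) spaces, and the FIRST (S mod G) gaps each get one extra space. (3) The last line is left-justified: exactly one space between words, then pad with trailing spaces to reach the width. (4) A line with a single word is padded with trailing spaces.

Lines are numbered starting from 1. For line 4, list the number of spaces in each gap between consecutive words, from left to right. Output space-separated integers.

Answer: 1 1 1

Derivation:
Line 1: ['tower', 'string', 'brick'] (min_width=18, slack=4)
Line 2: ['photograph', 'data', 'stone'] (min_width=21, slack=1)
Line 3: ['journey', 'cheese', 'train'] (min_width=20, slack=2)
Line 4: ['fox', 'childhood', 'house', 'we'] (min_width=22, slack=0)
Line 5: ['tower', 'bus', 'dolphin'] (min_width=17, slack=5)
Line 6: ['python', 'large', 'cloud'] (min_width=18, slack=4)
Line 7: ['sweet', 'bee', 'magnetic'] (min_width=18, slack=4)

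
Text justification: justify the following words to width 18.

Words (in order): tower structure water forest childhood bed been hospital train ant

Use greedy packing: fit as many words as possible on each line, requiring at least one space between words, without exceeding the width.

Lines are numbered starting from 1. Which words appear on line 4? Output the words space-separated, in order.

Line 1: ['tower', 'structure'] (min_width=15, slack=3)
Line 2: ['water', 'forest'] (min_width=12, slack=6)
Line 3: ['childhood', 'bed', 'been'] (min_width=18, slack=0)
Line 4: ['hospital', 'train', 'ant'] (min_width=18, slack=0)

Answer: hospital train ant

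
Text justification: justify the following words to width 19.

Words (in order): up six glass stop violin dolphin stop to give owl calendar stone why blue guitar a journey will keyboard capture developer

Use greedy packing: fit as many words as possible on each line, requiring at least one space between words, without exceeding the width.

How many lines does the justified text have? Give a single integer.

Answer: 8

Derivation:
Line 1: ['up', 'six', 'glass', 'stop'] (min_width=17, slack=2)
Line 2: ['violin', 'dolphin', 'stop'] (min_width=19, slack=0)
Line 3: ['to', 'give', 'owl'] (min_width=11, slack=8)
Line 4: ['calendar', 'stone', 'why'] (min_width=18, slack=1)
Line 5: ['blue', 'guitar', 'a'] (min_width=13, slack=6)
Line 6: ['journey', 'will'] (min_width=12, slack=7)
Line 7: ['keyboard', 'capture'] (min_width=16, slack=3)
Line 8: ['developer'] (min_width=9, slack=10)
Total lines: 8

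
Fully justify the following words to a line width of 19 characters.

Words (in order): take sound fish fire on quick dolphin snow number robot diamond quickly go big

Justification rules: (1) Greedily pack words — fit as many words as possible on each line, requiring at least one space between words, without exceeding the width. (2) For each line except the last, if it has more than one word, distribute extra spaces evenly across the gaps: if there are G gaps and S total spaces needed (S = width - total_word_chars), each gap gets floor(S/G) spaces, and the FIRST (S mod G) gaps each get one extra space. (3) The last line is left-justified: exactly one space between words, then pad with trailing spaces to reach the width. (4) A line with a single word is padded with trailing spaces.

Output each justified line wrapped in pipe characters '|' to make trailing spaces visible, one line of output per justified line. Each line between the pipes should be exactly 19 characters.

Answer: |take   sound   fish|
|fire    on    quick|
|dolphin snow number|
|robot       diamond|
|quickly go big     |

Derivation:
Line 1: ['take', 'sound', 'fish'] (min_width=15, slack=4)
Line 2: ['fire', 'on', 'quick'] (min_width=13, slack=6)
Line 3: ['dolphin', 'snow', 'number'] (min_width=19, slack=0)
Line 4: ['robot', 'diamond'] (min_width=13, slack=6)
Line 5: ['quickly', 'go', 'big'] (min_width=14, slack=5)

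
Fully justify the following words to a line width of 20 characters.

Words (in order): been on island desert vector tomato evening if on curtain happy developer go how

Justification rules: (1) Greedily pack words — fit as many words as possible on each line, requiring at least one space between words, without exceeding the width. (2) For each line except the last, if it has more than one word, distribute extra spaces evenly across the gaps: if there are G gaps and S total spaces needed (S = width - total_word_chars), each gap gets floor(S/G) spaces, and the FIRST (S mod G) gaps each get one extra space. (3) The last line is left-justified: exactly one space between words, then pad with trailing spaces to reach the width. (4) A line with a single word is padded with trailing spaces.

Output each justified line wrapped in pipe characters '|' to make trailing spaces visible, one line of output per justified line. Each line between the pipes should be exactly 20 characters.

Answer: |been    on    island|
|desert vector tomato|
|evening     if    on|
|curtain        happy|
|developer go how    |

Derivation:
Line 1: ['been', 'on', 'island'] (min_width=14, slack=6)
Line 2: ['desert', 'vector', 'tomato'] (min_width=20, slack=0)
Line 3: ['evening', 'if', 'on'] (min_width=13, slack=7)
Line 4: ['curtain', 'happy'] (min_width=13, slack=7)
Line 5: ['developer', 'go', 'how'] (min_width=16, slack=4)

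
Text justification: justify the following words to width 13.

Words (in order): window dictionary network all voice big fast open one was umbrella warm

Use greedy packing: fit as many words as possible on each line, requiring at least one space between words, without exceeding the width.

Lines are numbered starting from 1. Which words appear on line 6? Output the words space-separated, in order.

Answer: was umbrella

Derivation:
Line 1: ['window'] (min_width=6, slack=7)
Line 2: ['dictionary'] (min_width=10, slack=3)
Line 3: ['network', 'all'] (min_width=11, slack=2)
Line 4: ['voice', 'big'] (min_width=9, slack=4)
Line 5: ['fast', 'open', 'one'] (min_width=13, slack=0)
Line 6: ['was', 'umbrella'] (min_width=12, slack=1)
Line 7: ['warm'] (min_width=4, slack=9)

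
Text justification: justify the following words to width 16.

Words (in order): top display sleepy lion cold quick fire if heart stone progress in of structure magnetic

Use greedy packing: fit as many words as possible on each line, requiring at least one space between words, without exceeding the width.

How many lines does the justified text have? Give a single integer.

Answer: 7

Derivation:
Line 1: ['top', 'display'] (min_width=11, slack=5)
Line 2: ['sleepy', 'lion', 'cold'] (min_width=16, slack=0)
Line 3: ['quick', 'fire', 'if'] (min_width=13, slack=3)
Line 4: ['heart', 'stone'] (min_width=11, slack=5)
Line 5: ['progress', 'in', 'of'] (min_width=14, slack=2)
Line 6: ['structure'] (min_width=9, slack=7)
Line 7: ['magnetic'] (min_width=8, slack=8)
Total lines: 7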